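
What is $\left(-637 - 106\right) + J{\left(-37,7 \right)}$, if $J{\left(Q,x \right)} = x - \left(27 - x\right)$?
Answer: $-756$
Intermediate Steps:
$J{\left(Q,x \right)} = -27 + 2 x$ ($J{\left(Q,x \right)} = x + \left(-27 + x\right) = -27 + 2 x$)
$\left(-637 - 106\right) + J{\left(-37,7 \right)} = \left(-637 - 106\right) + \left(-27 + 2 \cdot 7\right) = -743 + \left(-27 + 14\right) = -743 - 13 = -756$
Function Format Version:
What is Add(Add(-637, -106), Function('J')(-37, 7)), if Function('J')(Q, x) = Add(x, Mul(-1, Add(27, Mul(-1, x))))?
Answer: -756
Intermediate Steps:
Function('J')(Q, x) = Add(-27, Mul(2, x)) (Function('J')(Q, x) = Add(x, Add(-27, x)) = Add(-27, Mul(2, x)))
Add(Add(-637, -106), Function('J')(-37, 7)) = Add(Add(-637, -106), Add(-27, Mul(2, 7))) = Add(-743, Add(-27, 14)) = Add(-743, -13) = -756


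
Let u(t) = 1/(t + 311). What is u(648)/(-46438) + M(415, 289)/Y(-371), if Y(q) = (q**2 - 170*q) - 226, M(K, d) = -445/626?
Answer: -997157615/279459151944581 ≈ -3.5682e-6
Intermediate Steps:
M(K, d) = -445/626 (M(K, d) = -445*1/626 = -445/626)
u(t) = 1/(311 + t)
Y(q) = -226 + q**2 - 170*q
u(648)/(-46438) + M(415, 289)/Y(-371) = 1/((311 + 648)*(-46438)) - 445/(626*(-226 + (-371)**2 - 170*(-371))) = -1/46438/959 - 445/(626*(-226 + 137641 + 63070)) = (1/959)*(-1/46438) - 445/626/200485 = -1/44534042 - 445/626*1/200485 = -1/44534042 - 89/25100722 = -997157615/279459151944581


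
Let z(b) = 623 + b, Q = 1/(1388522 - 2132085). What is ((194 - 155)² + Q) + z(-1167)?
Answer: 726461050/743563 ≈ 977.00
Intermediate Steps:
Q = -1/743563 (Q = 1/(-743563) = -1/743563 ≈ -1.3449e-6)
((194 - 155)² + Q) + z(-1167) = ((194 - 155)² - 1/743563) + (623 - 1167) = (39² - 1/743563) - 544 = (1521 - 1/743563) - 544 = 1130959322/743563 - 544 = 726461050/743563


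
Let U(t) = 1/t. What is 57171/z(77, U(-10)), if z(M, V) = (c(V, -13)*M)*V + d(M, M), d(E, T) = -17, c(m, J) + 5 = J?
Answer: 15045/32 ≈ 470.16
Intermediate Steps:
c(m, J) = -5 + J
z(M, V) = -17 - 18*M*V (z(M, V) = ((-5 - 13)*M)*V - 17 = (-18*M)*V - 17 = -18*M*V - 17 = -17 - 18*M*V)
57171/z(77, U(-10)) = 57171/(-17 - 18*77/(-10)) = 57171/(-17 - 18*77*(-⅒)) = 57171/(-17 + 693/5) = 57171/(608/5) = 57171*(5/608) = 15045/32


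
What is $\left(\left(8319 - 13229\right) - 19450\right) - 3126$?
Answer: $-27486$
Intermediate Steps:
$\left(\left(8319 - 13229\right) - 19450\right) - 3126 = \left(-4910 - 19450\right) - 3126 = -24360 - 3126 = -27486$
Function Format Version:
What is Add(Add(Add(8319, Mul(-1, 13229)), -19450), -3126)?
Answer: -27486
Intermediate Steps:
Add(Add(Add(8319, Mul(-1, 13229)), -19450), -3126) = Add(Add(Add(8319, -13229), -19450), -3126) = Add(Add(-4910, -19450), -3126) = Add(-24360, -3126) = -27486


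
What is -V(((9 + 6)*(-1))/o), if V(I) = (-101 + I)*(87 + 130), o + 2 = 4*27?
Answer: 2326457/106 ≈ 21948.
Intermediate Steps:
o = 106 (o = -2 + 4*27 = -2 + 108 = 106)
V(I) = -21917 + 217*I (V(I) = (-101 + I)*217 = -21917 + 217*I)
-V(((9 + 6)*(-1))/o) = -(-21917 + 217*(((9 + 6)*(-1))/106)) = -(-21917 + 217*((15*(-1))*(1/106))) = -(-21917 + 217*(-15*1/106)) = -(-21917 + 217*(-15/106)) = -(-21917 - 3255/106) = -1*(-2326457/106) = 2326457/106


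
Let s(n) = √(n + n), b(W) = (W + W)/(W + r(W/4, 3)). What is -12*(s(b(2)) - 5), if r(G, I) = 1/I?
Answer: 60 - 24*√42/7 ≈ 37.780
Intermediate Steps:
b(W) = 2*W/(⅓ + W) (b(W) = (W + W)/(W + 1/3) = (2*W)/(W + ⅓) = (2*W)/(⅓ + W) = 2*W/(⅓ + W))
s(n) = √2*√n (s(n) = √(2*n) = √2*√n)
-12*(s(b(2)) - 5) = -12*(√2*√(6*2/(1 + 3*2)) - 5) = -12*(√2*√(6*2/(1 + 6)) - 5) = -12*(√2*√(6*2/7) - 5) = -12*(√2*√(6*2*(⅐)) - 5) = -12*(√2*√(12/7) - 5) = -12*(√2*(2*√21/7) - 5) = -12*(2*√42/7 - 5) = -12*(-5 + 2*√42/7) = 60 - 24*√42/7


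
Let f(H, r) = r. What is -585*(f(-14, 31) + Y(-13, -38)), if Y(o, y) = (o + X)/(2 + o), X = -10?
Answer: -212940/11 ≈ -19358.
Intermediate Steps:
Y(o, y) = (-10 + o)/(2 + o) (Y(o, y) = (o - 10)/(2 + o) = (-10 + o)/(2 + o))
-585*(f(-14, 31) + Y(-13, -38)) = -585*(31 + (-10 - 13)/(2 - 13)) = -585*(31 - 23/(-11)) = -585*(31 - 1/11*(-23)) = -585*(31 + 23/11) = -585*364/11 = -212940/11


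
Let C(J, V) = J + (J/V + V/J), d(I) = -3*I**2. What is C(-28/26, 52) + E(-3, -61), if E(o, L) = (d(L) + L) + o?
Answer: -26679923/2366 ≈ -11276.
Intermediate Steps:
E(o, L) = L + o - 3*L**2 (E(o, L) = (-3*L**2 + L) + o = (L - 3*L**2) + o = L + o - 3*L**2)
C(J, V) = J + J/V + V/J
C(-28/26, 52) + E(-3, -61) = (-28/26 - 28/26/52 + 52/((-28/26))) + (-61 - 3 - 3*(-61)**2) = (-28*1/26 - 28*1/26*(1/52) + 52/((-28*1/26))) + (-61 - 3 - 3*3721) = (-14/13 - 14/13*1/52 + 52/(-14/13)) + (-61 - 3 - 11163) = (-14/13 - 7/338 + 52*(-13/14)) - 11227 = (-14/13 - 7/338 - 338/7) - 11227 = -116841/2366 - 11227 = -26679923/2366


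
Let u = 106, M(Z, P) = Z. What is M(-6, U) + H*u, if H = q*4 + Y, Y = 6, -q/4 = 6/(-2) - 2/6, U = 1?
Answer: 18850/3 ≈ 6283.3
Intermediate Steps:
q = 40/3 (q = -4*(6/(-2) - 2/6) = -4*(6*(-½) - 2*⅙) = -4*(-3 - ⅓) = -4*(-10/3) = 40/3 ≈ 13.333)
H = 178/3 (H = (40/3)*4 + 6 = 160/3 + 6 = 178/3 ≈ 59.333)
M(-6, U) + H*u = -6 + (178/3)*106 = -6 + 18868/3 = 18850/3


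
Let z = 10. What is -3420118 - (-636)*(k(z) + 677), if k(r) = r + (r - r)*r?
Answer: -2983186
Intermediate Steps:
k(r) = r (k(r) = r + 0*r = r + 0 = r)
-3420118 - (-636)*(k(z) + 677) = -3420118 - (-636)*(10 + 677) = -3420118 - (-636)*687 = -3420118 - 1*(-436932) = -3420118 + 436932 = -2983186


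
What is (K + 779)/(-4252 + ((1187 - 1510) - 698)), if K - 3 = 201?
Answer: -983/5273 ≈ -0.18642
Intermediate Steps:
K = 204 (K = 3 + 201 = 204)
(K + 779)/(-4252 + ((1187 - 1510) - 698)) = (204 + 779)/(-4252 + ((1187 - 1510) - 698)) = 983/(-4252 + (-323 - 698)) = 983/(-4252 - 1021) = 983/(-5273) = 983*(-1/5273) = -983/5273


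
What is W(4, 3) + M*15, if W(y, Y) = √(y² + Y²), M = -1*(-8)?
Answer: 125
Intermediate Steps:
M = 8
W(y, Y) = √(Y² + y²)
W(4, 3) + M*15 = √(3² + 4²) + 8*15 = √(9 + 16) + 120 = √25 + 120 = 5 + 120 = 125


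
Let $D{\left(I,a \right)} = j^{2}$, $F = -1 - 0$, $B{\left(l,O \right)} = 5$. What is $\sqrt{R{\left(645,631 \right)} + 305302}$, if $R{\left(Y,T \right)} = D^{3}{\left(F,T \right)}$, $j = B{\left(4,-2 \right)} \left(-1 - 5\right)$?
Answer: $\sqrt{729305302} \approx 27006.0$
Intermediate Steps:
$j = -30$ ($j = 5 \left(-1 - 5\right) = 5 \left(-6\right) = -30$)
$F = -1$ ($F = -1 + 0 = -1$)
$D{\left(I,a \right)} = 900$ ($D{\left(I,a \right)} = \left(-30\right)^{2} = 900$)
$R{\left(Y,T \right)} = 729000000$ ($R{\left(Y,T \right)} = 900^{3} = 729000000$)
$\sqrt{R{\left(645,631 \right)} + 305302} = \sqrt{729000000 + 305302} = \sqrt{729305302}$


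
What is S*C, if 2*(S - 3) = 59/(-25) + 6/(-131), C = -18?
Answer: -105939/3275 ≈ -32.348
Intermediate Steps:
S = 11771/6550 (S = 3 + (59/(-25) + 6/(-131))/2 = 3 + (59*(-1/25) + 6*(-1/131))/2 = 3 + (-59/25 - 6/131)/2 = 3 + (½)*(-7879/3275) = 3 - 7879/6550 = 11771/6550 ≈ 1.7971)
S*C = (11771/6550)*(-18) = -105939/3275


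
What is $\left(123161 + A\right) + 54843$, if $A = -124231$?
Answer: $53773$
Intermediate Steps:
$\left(123161 + A\right) + 54843 = \left(123161 - 124231\right) + 54843 = -1070 + 54843 = 53773$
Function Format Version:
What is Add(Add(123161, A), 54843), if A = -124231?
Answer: 53773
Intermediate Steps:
Add(Add(123161, A), 54843) = Add(Add(123161, -124231), 54843) = Add(-1070, 54843) = 53773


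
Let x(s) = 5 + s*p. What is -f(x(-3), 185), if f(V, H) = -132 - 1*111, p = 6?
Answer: 243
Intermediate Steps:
x(s) = 5 + 6*s (x(s) = 5 + s*6 = 5 + 6*s)
f(V, H) = -243 (f(V, H) = -132 - 111 = -243)
-f(x(-3), 185) = -1*(-243) = 243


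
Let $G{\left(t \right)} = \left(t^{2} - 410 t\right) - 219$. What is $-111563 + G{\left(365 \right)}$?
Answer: $-128207$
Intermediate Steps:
$G{\left(t \right)} = -219 + t^{2} - 410 t$
$-111563 + G{\left(365 \right)} = -111563 - \left(149869 - 133225\right) = -111563 - 16644 = -128207$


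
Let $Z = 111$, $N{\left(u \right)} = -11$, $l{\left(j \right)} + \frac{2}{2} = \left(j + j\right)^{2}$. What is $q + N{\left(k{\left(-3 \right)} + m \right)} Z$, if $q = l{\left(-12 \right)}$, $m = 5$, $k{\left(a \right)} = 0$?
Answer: $-646$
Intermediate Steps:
$l{\left(j \right)} = -1 + 4 j^{2}$ ($l{\left(j \right)} = -1 + \left(j + j\right)^{2} = -1 + \left(2 j\right)^{2} = -1 + 4 j^{2}$)
$q = 575$ ($q = -1 + 4 \left(-12\right)^{2} = -1 + 4 \cdot 144 = -1 + 576 = 575$)
$q + N{\left(k{\left(-3 \right)} + m \right)} Z = 575 - 1221 = -646$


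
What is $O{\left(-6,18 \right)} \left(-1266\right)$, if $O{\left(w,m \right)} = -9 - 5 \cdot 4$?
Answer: $36714$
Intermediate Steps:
$O{\left(w,m \right)} = -29$ ($O{\left(w,m \right)} = -9 - 20 = -29$)
$O{\left(-6,18 \right)} \left(-1266\right) = \left(-29\right) \left(-1266\right) = 36714$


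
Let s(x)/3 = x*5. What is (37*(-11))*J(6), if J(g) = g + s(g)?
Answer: -39072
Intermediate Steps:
s(x) = 15*x (s(x) = 3*(x*5) = 3*(5*x) = 15*x)
J(g) = 16*g (J(g) = g + 15*g = 16*g)
(37*(-11))*J(6) = (37*(-11))*(16*6) = -407*96 = -39072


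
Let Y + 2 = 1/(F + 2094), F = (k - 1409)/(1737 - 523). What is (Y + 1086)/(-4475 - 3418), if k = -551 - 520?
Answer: -152942591/1113630386 ≈ -0.13734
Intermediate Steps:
k = -1071
F = -1240/607 (F = (-1071 - 1409)/(1737 - 523) = -2480/1214 = -2480*1/1214 = -1240/607 ≈ -2.0428)
Y = -2539029/1269818 (Y = -2 + 1/(-1240/607 + 2094) = -2 + 1/(1269818/607) = -2 + 607/1269818 = -2539029/1269818 ≈ -1.9995)
(Y + 1086)/(-4475 - 3418) = (-2539029/1269818 + 1086)/(-4475 - 3418) = (1376483319/1269818)/(-7893) = (1376483319/1269818)*(-1/7893) = -152942591/1113630386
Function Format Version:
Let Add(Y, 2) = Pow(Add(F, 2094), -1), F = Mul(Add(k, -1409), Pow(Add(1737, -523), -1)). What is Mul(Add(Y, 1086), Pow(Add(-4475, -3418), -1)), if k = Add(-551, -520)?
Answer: Rational(-152942591, 1113630386) ≈ -0.13734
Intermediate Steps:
k = -1071
F = Rational(-1240, 607) (F = Mul(Add(-1071, -1409), Pow(Add(1737, -523), -1)) = Mul(-2480, Pow(1214, -1)) = Mul(-2480, Rational(1, 1214)) = Rational(-1240, 607) ≈ -2.0428)
Y = Rational(-2539029, 1269818) (Y = Add(-2, Pow(Add(Rational(-1240, 607), 2094), -1)) = Add(-2, Pow(Rational(1269818, 607), -1)) = Add(-2, Rational(607, 1269818)) = Rational(-2539029, 1269818) ≈ -1.9995)
Mul(Add(Y, 1086), Pow(Add(-4475, -3418), -1)) = Mul(Add(Rational(-2539029, 1269818), 1086), Pow(Add(-4475, -3418), -1)) = Mul(Rational(1376483319, 1269818), Pow(-7893, -1)) = Mul(Rational(1376483319, 1269818), Rational(-1, 7893)) = Rational(-152942591, 1113630386)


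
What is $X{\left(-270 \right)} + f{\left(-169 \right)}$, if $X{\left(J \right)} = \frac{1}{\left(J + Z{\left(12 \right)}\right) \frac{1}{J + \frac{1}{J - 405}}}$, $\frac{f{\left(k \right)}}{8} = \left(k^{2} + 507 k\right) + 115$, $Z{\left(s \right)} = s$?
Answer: $- \frac{79421970149}{174150} \approx -4.5606 \cdot 10^{5}$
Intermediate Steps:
$f{\left(k \right)} = 920 + 8 k^{2} + 4056 k$ ($f{\left(k \right)} = 8 \left(\left(k^{2} + 507 k\right) + 115\right) = 8 \left(115 + k^{2} + 507 k\right) = 920 + 8 k^{2} + 4056 k$)
$X{\left(J \right)} = \frac{J + \frac{1}{-405 + J}}{12 + J}$ ($X{\left(J \right)} = \frac{1}{\left(J + 12\right) \frac{1}{J + \frac{1}{J - 405}}} = \frac{1}{\left(12 + J\right) \frac{1}{J + \frac{1}{-405 + J}}} = \frac{1}{\frac{1}{J + \frac{1}{-405 + J}} \left(12 + J\right)} = \frac{J + \frac{1}{-405 + J}}{12 + J}$)
$X{\left(-270 \right)} + f{\left(-169 \right)} = \frac{1 + \left(-270\right)^{2} - -109350}{-4860 + \left(-270\right)^{2} - -106110} + \left(920 + 8 \left(-169\right)^{2} + 4056 \left(-169\right)\right) = \frac{1 + 72900 + 109350}{-4860 + 72900 + 106110} + \left(920 + 8 \cdot 28561 - 685464\right) = \frac{1}{174150} \cdot 182251 + \left(920 + 228488 - 685464\right) = \frac{1}{174150} \cdot 182251 - 456056 = \frac{182251}{174150} - 456056 = - \frac{79421970149}{174150}$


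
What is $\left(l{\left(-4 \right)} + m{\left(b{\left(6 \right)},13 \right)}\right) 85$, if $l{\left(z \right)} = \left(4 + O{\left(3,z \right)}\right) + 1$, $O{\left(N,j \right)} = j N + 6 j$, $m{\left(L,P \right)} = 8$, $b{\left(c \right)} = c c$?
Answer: $-1955$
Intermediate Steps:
$b{\left(c \right)} = c^{2}$
$O{\left(N,j \right)} = 6 j + N j$ ($O{\left(N,j \right)} = N j + 6 j = 6 j + N j$)
$l{\left(z \right)} = 5 + 9 z$ ($l{\left(z \right)} = \left(4 + z \left(6 + 3\right)\right) + 1 = \left(4 + z 9\right) + 1 = \left(4 + 9 z\right) + 1 = 5 + 9 z$)
$\left(l{\left(-4 \right)} + m{\left(b{\left(6 \right)},13 \right)}\right) 85 = \left(\left(5 + 9 \left(-4\right)\right) + 8\right) 85 = \left(\left(5 - 36\right) + 8\right) 85 = \left(-31 + 8\right) 85 = \left(-23\right) 85 = -1955$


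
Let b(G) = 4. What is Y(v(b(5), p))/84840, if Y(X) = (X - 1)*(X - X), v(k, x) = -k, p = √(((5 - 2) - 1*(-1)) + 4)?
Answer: 0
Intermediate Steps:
p = 2*√2 (p = √((3 + 1) + 4) = √(4 + 4) = √8 = 2*√2 ≈ 2.8284)
Y(X) = 0 (Y(X) = (-1 + X)*0 = 0)
Y(v(b(5), p))/84840 = 0/84840 = 0*(1/84840) = 0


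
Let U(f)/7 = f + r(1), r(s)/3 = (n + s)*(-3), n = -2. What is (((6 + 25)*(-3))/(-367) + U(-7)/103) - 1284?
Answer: -48521767/37801 ≈ -1283.6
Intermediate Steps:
r(s) = 18 - 9*s (r(s) = 3*((-2 + s)*(-3)) = 3*(6 - 3*s) = 18 - 9*s)
U(f) = 63 + 7*f (U(f) = 7*(f + (18 - 9*1)) = 7*(f + (18 - 9)) = 7*(f + 9) = 7*(9 + f) = 63 + 7*f)
(((6 + 25)*(-3))/(-367) + U(-7)/103) - 1284 = (((6 + 25)*(-3))/(-367) + (63 + 7*(-7))/103) - 1284 = ((31*(-3))*(-1/367) + (63 - 49)*(1/103)) - 1284 = (-93*(-1/367) + 14*(1/103)) - 1284 = (93/367 + 14/103) - 1284 = 14717/37801 - 1284 = -48521767/37801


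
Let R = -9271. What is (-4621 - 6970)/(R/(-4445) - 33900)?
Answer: 405685/1186427 ≈ 0.34194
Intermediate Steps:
(-4621 - 6970)/(R/(-4445) - 33900) = (-4621 - 6970)/(-9271/(-4445) - 33900) = -11591/(-9271*(-1/4445) - 33900) = -11591/(73/35 - 33900) = -11591/(-1186427/35) = -11591*(-35/1186427) = 405685/1186427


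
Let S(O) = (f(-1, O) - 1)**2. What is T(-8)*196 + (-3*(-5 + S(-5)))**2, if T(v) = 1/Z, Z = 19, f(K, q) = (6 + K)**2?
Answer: 55753207/19 ≈ 2.9344e+6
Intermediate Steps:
S(O) = 576 (S(O) = ((6 - 1)**2 - 1)**2 = (5**2 - 1)**2 = (25 - 1)**2 = 24**2 = 576)
T(v) = 1/19
T(-8)*196 + (-3*(-5 + S(-5)))**2 = (1/19)*196 + (-3*(-5 + 576))**2 = 196/19 + (-3*571)**2 = 196/19 + (-1713)**2 = 196/19 + 2934369 = 55753207/19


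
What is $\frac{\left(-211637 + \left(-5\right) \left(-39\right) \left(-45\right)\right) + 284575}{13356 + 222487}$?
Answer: $\frac{64163}{235843} \approx 0.27206$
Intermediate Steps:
$\frac{\left(-211637 + \left(-5\right) \left(-39\right) \left(-45\right)\right) + 284575}{13356 + 222487} = \frac{\left(-211637 + 195 \left(-45\right)\right) + 284575}{235843} = \left(\left(-211637 - 8775\right) + 284575\right) \frac{1}{235843} = \left(-220412 + 284575\right) \frac{1}{235843} = 64163 \cdot \frac{1}{235843} = \frac{64163}{235843}$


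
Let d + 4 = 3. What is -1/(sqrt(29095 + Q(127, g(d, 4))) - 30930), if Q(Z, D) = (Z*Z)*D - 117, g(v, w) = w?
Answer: 15465/478285703 + sqrt(93494)/956571406 ≈ 3.2654e-5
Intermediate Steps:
d = -1 (d = -4 + 3 = -1)
Q(Z, D) = -117 + D*Z**2 (Q(Z, D) = Z**2*D - 117 = D*Z**2 - 117 = -117 + D*Z**2)
-1/(sqrt(29095 + Q(127, g(d, 4))) - 30930) = -1/(sqrt(29095 + (-117 + 4*127**2)) - 30930) = -1/(sqrt(29095 + (-117 + 4*16129)) - 30930) = -1/(sqrt(29095 + (-117 + 64516)) - 30930) = -1/(sqrt(29095 + 64399) - 30930) = -1/(sqrt(93494) - 30930) = -1/(-30930 + sqrt(93494))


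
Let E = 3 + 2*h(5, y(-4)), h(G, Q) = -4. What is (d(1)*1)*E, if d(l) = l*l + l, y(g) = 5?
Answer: -10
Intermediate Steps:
E = -5 (E = 3 + 2*(-4) = 3 - 8 = -5)
d(l) = l + l**2 (d(l) = l**2 + l = l + l**2)
(d(1)*1)*E = ((1*(1 + 1))*1)*(-5) = ((1*2)*1)*(-5) = (2*1)*(-5) = 2*(-5) = -10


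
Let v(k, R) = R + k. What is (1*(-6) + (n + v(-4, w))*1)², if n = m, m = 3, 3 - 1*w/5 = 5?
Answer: 289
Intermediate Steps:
w = -10 (w = 15 - 5*5 = 15 - 25 = -10)
n = 3
(1*(-6) + (n + v(-4, w))*1)² = (1*(-6) + (3 + (-10 - 4))*1)² = (-6 + (3 - 14)*1)² = (-6 - 11*1)² = (-6 - 11)² = (-17)² = 289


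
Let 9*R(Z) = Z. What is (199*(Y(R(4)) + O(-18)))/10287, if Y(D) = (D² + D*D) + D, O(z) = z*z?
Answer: 5236088/833247 ≈ 6.2840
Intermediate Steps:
O(z) = z²
R(Z) = Z/9
Y(D) = D + 2*D² (Y(D) = (D² + D²) + D = 2*D² + D = D + 2*D²)
(199*(Y(R(4)) + O(-18)))/10287 = (199*(((⅑)*4)*(1 + 2*((⅑)*4)) + (-18)²))/10287 = (199*(4*(1 + 2*(4/9))/9 + 324))*(1/10287) = (199*(4*(1 + 8/9)/9 + 324))*(1/10287) = (199*((4/9)*(17/9) + 324))*(1/10287) = (199*(68/81 + 324))*(1/10287) = (199*(26312/81))*(1/10287) = (5236088/81)*(1/10287) = 5236088/833247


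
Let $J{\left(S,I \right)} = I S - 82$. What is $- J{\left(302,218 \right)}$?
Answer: $-65754$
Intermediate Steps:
$J{\left(S,I \right)} = -82 + I S$
$- J{\left(302,218 \right)} = - (-82 + 218 \cdot 302) = - (-82 + 65836) = \left(-1\right) 65754 = -65754$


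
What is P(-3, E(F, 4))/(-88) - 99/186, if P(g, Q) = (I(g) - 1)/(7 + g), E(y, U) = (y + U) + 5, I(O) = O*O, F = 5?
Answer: -757/1364 ≈ -0.55499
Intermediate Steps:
I(O) = O²
E(y, U) = 5 + U + y (E(y, U) = (U + y) + 5 = 5 + U + y)
P(g, Q) = (-1 + g²)/(7 + g) (P(g, Q) = (g² - 1)/(7 + g) = (-1 + g²)/(7 + g))
P(-3, E(F, 4))/(-88) - 99/186 = ((-1 + (-3)²)/(7 - 3))/(-88) - 99/186 = ((-1 + 9)/4)*(-1/88) - 99*1/186 = ((¼)*8)*(-1/88) - 33/62 = 2*(-1/88) - 33/62 = -1/44 - 33/62 = -757/1364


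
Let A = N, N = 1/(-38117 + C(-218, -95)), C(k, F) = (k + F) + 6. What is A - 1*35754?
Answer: -1373811697/38424 ≈ -35754.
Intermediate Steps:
C(k, F) = 6 + F + k (C(k, F) = (F + k) + 6 = 6 + F + k)
N = -1/38424 (N = 1/(-38117 + (6 - 95 - 218)) = 1/(-38117 - 307) = 1/(-38424) = -1/38424 ≈ -2.6025e-5)
A = -1/38424 ≈ -2.6025e-5
A - 1*35754 = -1/38424 - 1*35754 = -1/38424 - 35754 = -1373811697/38424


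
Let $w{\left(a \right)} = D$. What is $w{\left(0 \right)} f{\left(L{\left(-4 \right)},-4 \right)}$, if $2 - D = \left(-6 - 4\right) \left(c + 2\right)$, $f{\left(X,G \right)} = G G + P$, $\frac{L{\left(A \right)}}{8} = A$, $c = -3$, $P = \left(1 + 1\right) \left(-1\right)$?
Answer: $-112$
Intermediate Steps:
$P = -2$ ($P = 2 \left(-1\right) = -2$)
$L{\left(A \right)} = 8 A$
$f{\left(X,G \right)} = -2 + G^{2}$ ($f{\left(X,G \right)} = G G - 2 = G^{2} - 2 = -2 + G^{2}$)
$D = -8$ ($D = 2 - \left(-6 - 4\right) \left(-3 + 2\right) = 2 - \left(-10\right) \left(-1\right) = 2 - 10 = -8$)
$w{\left(a \right)} = -8$
$w{\left(0 \right)} f{\left(L{\left(-4 \right)},-4 \right)} = - 8 \left(-2 + \left(-4\right)^{2}\right) = - 8 \left(-2 + 16\right) = \left(-8\right) 14 = -112$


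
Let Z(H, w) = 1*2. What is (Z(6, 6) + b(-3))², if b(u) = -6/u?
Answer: 16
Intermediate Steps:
Z(H, w) = 2
(Z(6, 6) + b(-3))² = (2 - 6/(-3))² = (2 - 6*(-⅓))² = (2 + 2)² = 4² = 16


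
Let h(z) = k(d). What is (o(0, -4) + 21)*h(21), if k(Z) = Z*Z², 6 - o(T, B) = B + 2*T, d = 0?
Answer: 0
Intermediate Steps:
o(T, B) = 6 - B - 2*T (o(T, B) = 6 - (B + 2*T) = 6 + (-B - 2*T) = 6 - B - 2*T)
k(Z) = Z³
h(z) = 0 (h(z) = 0³ = 0)
(o(0, -4) + 21)*h(21) = ((6 - 1*(-4) - 2*0) + 21)*0 = ((6 + 4 + 0) + 21)*0 = (10 + 21)*0 = 31*0 = 0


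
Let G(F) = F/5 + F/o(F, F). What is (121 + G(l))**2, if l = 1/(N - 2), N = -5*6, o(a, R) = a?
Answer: 380991361/25600 ≈ 14882.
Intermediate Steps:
N = -30
l = -1/32 (l = 1/(-30 - 2) = 1/(-32) = -1/32 ≈ -0.031250)
G(F) = 1 + F/5 (G(F) = F/5 + F/F = F*(1/5) + 1 = F/5 + 1 = 1 + F/5)
(121 + G(l))**2 = (121 + (1 + (1/5)*(-1/32)))**2 = (121 + (1 - 1/160))**2 = (121 + 159/160)**2 = (19519/160)**2 = 380991361/25600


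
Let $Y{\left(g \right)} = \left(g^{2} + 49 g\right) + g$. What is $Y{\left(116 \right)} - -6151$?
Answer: $25407$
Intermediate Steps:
$Y{\left(g \right)} = g^{2} + 50 g$
$Y{\left(116 \right)} - -6151 = 116 \left(50 + 116\right) - -6151 = 116 \cdot 166 + 6151 = 19256 + 6151 = 25407$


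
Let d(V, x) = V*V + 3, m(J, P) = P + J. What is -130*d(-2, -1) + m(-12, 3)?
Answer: -919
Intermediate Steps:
m(J, P) = J + P
d(V, x) = 3 + V² (d(V, x) = V² + 3 = 3 + V²)
-130*d(-2, -1) + m(-12, 3) = -130*(3 + (-2)²) + (-12 + 3) = -130*(3 + 4) - 9 = -130*7 - 9 = -910 - 9 = -919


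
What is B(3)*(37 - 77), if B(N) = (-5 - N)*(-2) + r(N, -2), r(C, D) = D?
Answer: -560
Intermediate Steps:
B(N) = 8 + 2*N (B(N) = (-5 - N)*(-2) - 2 = (10 + 2*N) - 2 = 8 + 2*N)
B(3)*(37 - 77) = (8 + 2*3)*(37 - 77) = (8 + 6)*(-40) = 14*(-40) = -560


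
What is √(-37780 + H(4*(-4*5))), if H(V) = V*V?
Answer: 2*I*√7845 ≈ 177.14*I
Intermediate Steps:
H(V) = V²
√(-37780 + H(4*(-4*5))) = √(-37780 + (4*(-4*5))²) = √(-37780 + (4*(-20))²) = √(-37780 + (-80)²) = √(-37780 + 6400) = √(-31380) = 2*I*√7845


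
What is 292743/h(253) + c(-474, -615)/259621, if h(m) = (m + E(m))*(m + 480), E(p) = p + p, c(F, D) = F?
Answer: 2295106725/4376950439 ≈ 0.52436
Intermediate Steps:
E(p) = 2*p
h(m) = 3*m*(480 + m) (h(m) = (m + 2*m)*(m + 480) = (3*m)*(480 + m) = 3*m*(480 + m))
292743/h(253) + c(-474, -615)/259621 = 292743/((3*253*(480 + 253))) - 474/259621 = 292743/((3*253*733)) - 474*1/259621 = 292743/556347 - 474/259621 = 292743*(1/556347) - 474/259621 = 8871/16859 - 474/259621 = 2295106725/4376950439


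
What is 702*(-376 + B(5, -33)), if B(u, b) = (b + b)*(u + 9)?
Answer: -912600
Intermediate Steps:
B(u, b) = 2*b*(9 + u) (B(u, b) = (2*b)*(9 + u) = 2*b*(9 + u))
702*(-376 + B(5, -33)) = 702*(-376 + 2*(-33)*(9 + 5)) = 702*(-376 + 2*(-33)*14) = 702*(-376 - 924) = 702*(-1300) = -912600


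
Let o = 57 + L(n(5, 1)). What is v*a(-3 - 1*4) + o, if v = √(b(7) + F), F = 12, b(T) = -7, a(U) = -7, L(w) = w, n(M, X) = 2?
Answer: 59 - 7*√5 ≈ 43.348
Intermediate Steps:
o = 59 (o = 57 + 2 = 59)
v = √5 (v = √(-7 + 12) = √5 ≈ 2.2361)
v*a(-3 - 1*4) + o = √5*(-7) + 59 = -7*√5 + 59 = 59 - 7*√5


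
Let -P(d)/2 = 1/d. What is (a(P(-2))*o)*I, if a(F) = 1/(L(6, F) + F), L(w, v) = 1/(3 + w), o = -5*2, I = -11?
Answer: 99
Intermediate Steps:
P(d) = -2/d
o = -10
a(F) = 1/(1/9 + F) (a(F) = 1/(1/(3 + 6) + F) = 1/(1/9 + F))
(a(P(-2))*o)*I = ((9/(1 + 9*(-2/(-2))))*(-10))*(-11) = ((9/(1 + 9*(-2*(-1/2))))*(-10))*(-11) = ((9/(1 + 9*1))*(-10))*(-11) = ((9/(1 + 9))*(-10))*(-11) = ((9/10)*(-10))*(-11) = -9*(-11) = 99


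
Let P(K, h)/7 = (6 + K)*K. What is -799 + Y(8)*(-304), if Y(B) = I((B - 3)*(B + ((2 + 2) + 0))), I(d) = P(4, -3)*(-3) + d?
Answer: 236321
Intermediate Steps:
P(K, h) = 7*K*(6 + K) (P(K, h) = 7*((6 + K)*K) = 7*(K*(6 + K)) = 7*K*(6 + K))
I(d) = -840 + d (I(d) = (7*4*(6 + 4))*(-3) + d = (7*4*10)*(-3) + d = 280*(-3) + d = -840 + d)
Y(B) = -840 + (-3 + B)*(4 + B) (Y(B) = -840 + (B - 3)*(B + ((2 + 2) + 0)) = -840 + (-3 + B)*(B + (4 + 0)) = -840 + (-3 + B)*(B + 4) = -840 + (-3 + B)*(4 + B))
-799 + Y(8)*(-304) = -799 + (-852 + 8 + 8²)*(-304) = -799 + (-852 + 8 + 64)*(-304) = -799 - 780*(-304) = -799 + 237120 = 236321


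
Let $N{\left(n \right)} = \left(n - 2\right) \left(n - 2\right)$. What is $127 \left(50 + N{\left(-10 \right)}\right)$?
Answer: $24638$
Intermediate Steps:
$N{\left(n \right)} = \left(-2 + n\right)^{2}$ ($N{\left(n \right)} = \left(-2 + n\right) \left(-2 + n\right) = \left(-2 + n\right)^{2}$)
$127 \left(50 + N{\left(-10 \right)}\right) = 127 \left(50 + \left(-2 - 10\right)^{2}\right) = 127 \left(50 + \left(-12\right)^{2}\right) = 127 \left(50 + 144\right) = 127 \cdot 194 = 24638$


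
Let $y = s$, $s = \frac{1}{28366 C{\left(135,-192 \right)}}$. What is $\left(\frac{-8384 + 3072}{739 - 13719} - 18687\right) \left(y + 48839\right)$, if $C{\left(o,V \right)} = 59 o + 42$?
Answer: $- \frac{672635006081945022253}{737025693690} \approx -9.1263 \cdot 10^{8}$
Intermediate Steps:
$C{\left(o,V \right)} = 42 + 59 o$
$s = \frac{1}{227126562}$ ($s = \frac{1}{28366 \left(42 + 59 \cdot 135\right)} = \frac{1}{28366 \left(42 + 7965\right)} = \frac{1}{28366 \cdot 8007} = \frac{1}{28366} \cdot \frac{1}{8007} = \frac{1}{227126562} \approx 4.4028 \cdot 10^{-9}$)
$y = \frac{1}{227126562} \approx 4.4028 \cdot 10^{-9}$
$\left(\frac{-8384 + 3072}{739 - 13719} - 18687\right) \left(y + 48839\right) = \left(\frac{-8384 + 3072}{739 - 13719} - 18687\right) \left(\frac{1}{227126562} + 48839\right) = \left(- \frac{5312}{-12980} - 18687\right) \frac{11092634161519}{227126562} = \left(\left(-5312\right) \left(- \frac{1}{12980}\right) - 18687\right) \frac{11092634161519}{227126562} = \left(\frac{1328}{3245} - 18687\right) \frac{11092634161519}{227126562} = \left(- \frac{60637987}{3245}\right) \frac{11092634161519}{227126562} = - \frac{672635006081945022253}{737025693690}$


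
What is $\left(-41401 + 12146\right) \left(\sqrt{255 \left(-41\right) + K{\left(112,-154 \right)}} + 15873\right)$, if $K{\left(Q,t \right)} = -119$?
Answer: $-464364615 - 29255 i \sqrt{10574} \approx -4.6436 \cdot 10^{8} - 3.0083 \cdot 10^{6} i$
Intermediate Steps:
$\left(-41401 + 12146\right) \left(\sqrt{255 \left(-41\right) + K{\left(112,-154 \right)}} + 15873\right) = \left(-41401 + 12146\right) \left(\sqrt{255 \left(-41\right) - 119} + 15873\right) = - 29255 \left(\sqrt{-10455 - 119} + 15873\right) = - 29255 \left(\sqrt{-10574} + 15873\right) = - 29255 \left(i \sqrt{10574} + 15873\right) = - 29255 \left(15873 + i \sqrt{10574}\right) = -464364615 - 29255 i \sqrt{10574}$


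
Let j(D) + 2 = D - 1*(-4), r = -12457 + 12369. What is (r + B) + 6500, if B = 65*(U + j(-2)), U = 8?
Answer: 6932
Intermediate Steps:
r = -88
j(D) = 2 + D (j(D) = -2 + (D - 1*(-4)) = -2 + (D + 4) = -2 + (4 + D) = 2 + D)
B = 520 (B = 65*(8 + (2 - 2)) = 65*(8 + 0) = 65*8 = 520)
(r + B) + 6500 = (-88 + 520) + 6500 = 432 + 6500 = 6932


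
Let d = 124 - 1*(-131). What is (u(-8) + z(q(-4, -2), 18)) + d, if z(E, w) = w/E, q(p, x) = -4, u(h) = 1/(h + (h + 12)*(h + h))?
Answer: 18035/72 ≈ 250.49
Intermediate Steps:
u(h) = 1/(h + 2*h*(12 + h)) (u(h) = 1/(h + (12 + h)*(2*h)) = 1/(h + 2*h*(12 + h)))
d = 255 (d = 124 + 131 = 255)
(u(-8) + z(q(-4, -2), 18)) + d = (1/((-8)*(25 + 2*(-8))) + 18/(-4)) + 255 = (-1/(8*(25 - 16)) + 18*(-¼)) + 255 = (-⅛/9 - 9/2) + 255 = (-⅛*⅑ - 9/2) + 255 = (-1/72 - 9/2) + 255 = -325/72 + 255 = 18035/72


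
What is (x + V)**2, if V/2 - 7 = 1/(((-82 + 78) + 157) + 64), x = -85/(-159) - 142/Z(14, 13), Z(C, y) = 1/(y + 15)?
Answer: 18682002747787129/1190457009 ≈ 1.5693e+7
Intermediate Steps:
Z(C, y) = 1/(15 + y)
x = -632099/159 (x = -85/(-159) - 142/(1/(15 + 13)) = -85*(-1/159) - 142/(1/28) = 85/159 - 142/1/28 = 85/159 - 142*28 = 85/159 - 3976 = -632099/159 ≈ -3975.5)
V = 3040/217 (V = 14 + 2/(((-82 + 78) + 157) + 64) = 14 + 2/((-4 + 157) + 64) = 14 + 2/(153 + 64) = 14 + 2/217 = 3040/217 ≈ 14.009)
(x + V)**2 = (-632099/159 + 3040/217)**2 = (-136682123/34503)**2 = 18682002747787129/1190457009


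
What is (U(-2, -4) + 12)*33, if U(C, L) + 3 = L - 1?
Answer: 132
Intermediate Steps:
U(C, L) = -4 + L (U(C, L) = -3 + (L - 1) = -3 + (-1 + L) = -4 + L)
(U(-2, -4) + 12)*33 = ((-4 - 4) + 12)*33 = (-8 + 12)*33 = 4*33 = 132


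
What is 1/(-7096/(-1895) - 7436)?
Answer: -1895/14084124 ≈ -0.00013455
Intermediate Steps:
1/(-7096/(-1895) - 7436) = 1/(-7096*(-1/1895) - 7436) = 1/(7096/1895 - 7436) = 1/(-14084124/1895) = -1895/14084124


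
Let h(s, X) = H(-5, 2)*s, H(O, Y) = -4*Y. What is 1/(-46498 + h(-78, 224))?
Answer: -1/45874 ≈ -2.1799e-5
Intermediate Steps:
h(s, X) = -8*s (h(s, X) = (-4*2)*s = -8*s)
1/(-46498 + h(-78, 224)) = 1/(-46498 - 8*(-78)) = 1/(-46498 + 624) = 1/(-45874) = -1/45874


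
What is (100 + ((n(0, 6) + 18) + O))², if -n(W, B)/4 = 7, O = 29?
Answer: 14161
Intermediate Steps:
n(W, B) = -28 (n(W, B) = -4*7 = -28)
(100 + ((n(0, 6) + 18) + O))² = (100 + ((-28 + 18) + 29))² = (100 + (-10 + 29))² = (100 + 19)² = 119² = 14161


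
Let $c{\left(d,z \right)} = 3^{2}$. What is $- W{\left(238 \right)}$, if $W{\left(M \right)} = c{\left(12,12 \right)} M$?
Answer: $-2142$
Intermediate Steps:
$c{\left(d,z \right)} = 9$
$W{\left(M \right)} = 9 M$
$- W{\left(238 \right)} = - 9 \cdot 238 = \left(-1\right) 2142 = -2142$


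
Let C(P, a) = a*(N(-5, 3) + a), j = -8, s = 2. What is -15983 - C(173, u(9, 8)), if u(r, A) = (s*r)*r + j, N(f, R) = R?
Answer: -40161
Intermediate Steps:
u(r, A) = -8 + 2*r**2 (u(r, A) = (2*r)*r - 8 = 2*r**2 - 8 = -8 + 2*r**2)
C(P, a) = a*(3 + a)
-15983 - C(173, u(9, 8)) = -15983 - (-8 + 2*9**2)*(3 + (-8 + 2*9**2)) = -15983 - (-8 + 2*81)*(3 + (-8 + 2*81)) = -15983 - (-8 + 162)*(3 + (-8 + 162)) = -15983 - 154*(3 + 154) = -15983 - 154*157 = -15983 - 1*24178 = -15983 - 24178 = -40161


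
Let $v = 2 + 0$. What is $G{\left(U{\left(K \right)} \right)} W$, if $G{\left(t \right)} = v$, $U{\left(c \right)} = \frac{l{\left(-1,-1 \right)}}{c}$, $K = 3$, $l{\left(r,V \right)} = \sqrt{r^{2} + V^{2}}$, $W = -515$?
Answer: $-1030$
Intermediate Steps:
$l{\left(r,V \right)} = \sqrt{V^{2} + r^{2}}$
$U{\left(c \right)} = \frac{\sqrt{2}}{c}$ ($U{\left(c \right)} = \frac{\sqrt{\left(-1\right)^{2} + \left(-1\right)^{2}}}{c} = \frac{\sqrt{1 + 1}}{c} = \frac{\sqrt{2}}{c}$)
$v = 2$
$G{\left(t \right)} = 2$
$G{\left(U{\left(K \right)} \right)} W = 2 \left(-515\right) = -1030$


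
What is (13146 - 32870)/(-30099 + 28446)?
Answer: 19724/1653 ≈ 11.932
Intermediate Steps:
(13146 - 32870)/(-30099 + 28446) = -19724/(-1653) = -19724*(-1/1653) = 19724/1653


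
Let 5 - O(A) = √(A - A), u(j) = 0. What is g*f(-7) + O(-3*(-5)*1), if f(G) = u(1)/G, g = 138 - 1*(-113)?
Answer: 5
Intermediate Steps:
g = 251 (g = 138 + 113 = 251)
f(G) = 0 (f(G) = 0/G = 0)
O(A) = 5 (O(A) = 5 - √(A - A) = 5 - √0 = 5 - 1*0 = 5 + 0 = 5)
g*f(-7) + O(-3*(-5)*1) = 251*0 + 5 = 0 + 5 = 5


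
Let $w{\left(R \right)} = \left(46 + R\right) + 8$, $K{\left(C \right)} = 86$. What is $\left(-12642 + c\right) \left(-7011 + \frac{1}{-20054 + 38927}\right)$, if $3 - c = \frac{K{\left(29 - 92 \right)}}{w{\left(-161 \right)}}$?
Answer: $\frac{178932725342774}{2019411} \approx 8.8606 \cdot 10^{7}$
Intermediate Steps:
$w{\left(R \right)} = 54 + R$
$c = \frac{407}{107}$ ($c = 3 - \frac{86}{54 - 161} = 3 - \frac{86}{-107} = 3 - 86 \left(- \frac{1}{107}\right) = 3 - - \frac{86}{107} = 3 + \frac{86}{107} = \frac{407}{107} \approx 3.8037$)
$\left(-12642 + c\right) \left(-7011 + \frac{1}{-20054 + 38927}\right) = \left(-12642 + \frac{407}{107}\right) \left(-7011 + \frac{1}{-20054 + 38927}\right) = - \frac{1352287 \left(-7011 + \frac{1}{18873}\right)}{107} = \left(- \frac{1352287}{107}\right) \left(- \frac{132318602}{18873}\right) = \frac{178932725342774}{2019411}$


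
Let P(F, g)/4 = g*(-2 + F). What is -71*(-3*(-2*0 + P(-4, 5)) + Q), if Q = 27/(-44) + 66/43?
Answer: -48483273/1892 ≈ -25625.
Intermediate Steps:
P(F, g) = 4*g*(-2 + F) (P(F, g) = 4*(g*(-2 + F)) = 4*g*(-2 + F))
Q = 1743/1892 (Q = 27*(-1/44) + 66*(1/43) = -27/44 + 66/43 = 1743/1892 ≈ 0.92125)
-71*(-3*(-2*0 + P(-4, 5)) + Q) = -71*(-3*(-2*0 + 4*5*(-2 - 4)) + 1743/1892) = -71*(-3*(0 + 4*5*(-6)) + 1743/1892) = -71*(-3*(0 - 120) + 1743/1892) = -71*(-3*(-120) + 1743/1892) = -71*(360 + 1743/1892) = -71*682863/1892 = -48483273/1892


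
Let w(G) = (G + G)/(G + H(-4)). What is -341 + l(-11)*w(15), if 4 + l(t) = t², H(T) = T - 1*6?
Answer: 361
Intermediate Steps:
H(T) = -6 + T (H(T) = T - 6 = -6 + T)
l(t) = -4 + t²
w(G) = 2*G/(-10 + G) (w(G) = (G + G)/(G + (-6 - 4)) = (2*G)/(G - 10) = (2*G)/(-10 + G) = 2*G/(-10 + G))
-341 + l(-11)*w(15) = -341 + (-4 + (-11)²)*(2*15/(-10 + 15)) = -341 + (-4 + 121)*(2*15/5) = -341 + 117*(2*15*(⅕)) = -341 + 117*6 = -341 + 702 = 361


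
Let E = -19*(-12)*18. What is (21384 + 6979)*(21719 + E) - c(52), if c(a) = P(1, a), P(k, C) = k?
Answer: 732417748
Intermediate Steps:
c(a) = 1
E = 4104 (E = 228*18 = 4104)
(21384 + 6979)*(21719 + E) - c(52) = (21384 + 6979)*(21719 + 4104) - 1*1 = 28363*25823 - 1 = 732417749 - 1 = 732417748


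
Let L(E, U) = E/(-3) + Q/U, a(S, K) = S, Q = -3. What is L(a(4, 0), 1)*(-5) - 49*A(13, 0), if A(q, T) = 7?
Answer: -964/3 ≈ -321.33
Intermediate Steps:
L(E, U) = -3/U - E/3 (L(E, U) = E/(-3) - 3/U = E*(-⅓) - 3/U = -E/3 - 3/U = -3/U - E/3)
L(a(4, 0), 1)*(-5) - 49*A(13, 0) = (-3/1 - ⅓*4)*(-5) - 49*7 = (-3*1 - 4/3)*(-5) - 343 = (-3 - 4/3)*(-5) - 343 = -13/3*(-5) - 343 = 65/3 - 343 = -964/3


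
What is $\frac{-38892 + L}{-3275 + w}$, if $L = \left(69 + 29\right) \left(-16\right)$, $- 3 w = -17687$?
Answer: $- \frac{60690}{3931} \approx -15.439$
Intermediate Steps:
$w = \frac{17687}{3}$ ($w = \left(- \frac{1}{3}\right) \left(-17687\right) = \frac{17687}{3} \approx 5895.7$)
$L = -1568$ ($L = 98 \left(-16\right) = -1568$)
$\frac{-38892 + L}{-3275 + w} = \frac{-38892 - 1568}{-3275 + \frac{17687}{3}} = - \frac{40460}{\frac{7862}{3}} = \left(-40460\right) \frac{3}{7862} = - \frac{60690}{3931}$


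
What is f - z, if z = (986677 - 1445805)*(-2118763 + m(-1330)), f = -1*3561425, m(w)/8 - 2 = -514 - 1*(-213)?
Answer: -973885214265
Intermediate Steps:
m(w) = -2392 (m(w) = 16 + 8*(-514 - 1*(-213)) = 16 + 8*(-514 + 213) = 16 + 8*(-301) = 16 - 2408 = -2392)
f = -3561425
z = 973881652840 (z = (986677 - 1445805)*(-2118763 - 2392) = -459128*(-2121155) = 973881652840)
f - z = -3561425 - 1*973881652840 = -3561425 - 973881652840 = -973885214265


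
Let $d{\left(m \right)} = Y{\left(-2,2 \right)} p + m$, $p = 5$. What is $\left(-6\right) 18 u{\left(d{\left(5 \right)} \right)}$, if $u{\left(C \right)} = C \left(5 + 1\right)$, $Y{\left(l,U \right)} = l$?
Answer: $3240$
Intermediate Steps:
$d{\left(m \right)} = -10 + m$ ($d{\left(m \right)} = \left(-2\right) 5 + m = -10 + m$)
$u{\left(C \right)} = 6 C$ ($u{\left(C \right)} = C 6 = 6 C$)
$\left(-6\right) 18 u{\left(d{\left(5 \right)} \right)} = \left(-6\right) 18 \cdot 6 \left(-10 + 5\right) = - 108 \cdot 6 \left(-5\right) = \left(-108\right) \left(-30\right) = 3240$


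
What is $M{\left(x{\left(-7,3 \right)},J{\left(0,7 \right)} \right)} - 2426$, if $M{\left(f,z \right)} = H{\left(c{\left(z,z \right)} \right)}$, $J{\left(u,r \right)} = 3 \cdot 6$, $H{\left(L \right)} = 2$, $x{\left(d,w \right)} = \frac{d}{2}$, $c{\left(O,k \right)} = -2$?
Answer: $-2424$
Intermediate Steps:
$x{\left(d,w \right)} = \frac{d}{2}$ ($x{\left(d,w \right)} = d \frac{1}{2} = \frac{d}{2}$)
$J{\left(u,r \right)} = 18$
$M{\left(f,z \right)} = 2$
$M{\left(x{\left(-7,3 \right)},J{\left(0,7 \right)} \right)} - 2426 = 2 - 2426 = -2424$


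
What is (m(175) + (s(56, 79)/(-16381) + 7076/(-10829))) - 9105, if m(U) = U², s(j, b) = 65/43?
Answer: 164144485752647/7627763507 ≈ 21519.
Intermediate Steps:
s(j, b) = 65/43 (s(j, b) = 65*(1/43) = 65/43)
(m(175) + (s(56, 79)/(-16381) + 7076/(-10829))) - 9105 = (175² + ((65/43)/(-16381) + 7076/(-10829))) - 9105 = (30625 + ((65/43)*(-1/16381) + 7076*(-1/10829))) - 9105 = (30625 + (-65/704383 - 7076/10829)) - 9105 = (30625 - 4984917993/7627763507) - 9105 = 233595272483882/7627763507 - 9105 = 164144485752647/7627763507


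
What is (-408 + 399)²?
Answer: 81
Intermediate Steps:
(-408 + 399)² = (-9)² = 81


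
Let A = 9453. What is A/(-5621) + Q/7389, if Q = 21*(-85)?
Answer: -26627234/13844523 ≈ -1.9233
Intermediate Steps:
Q = -1785
A/(-5621) + Q/7389 = 9453/(-5621) - 1785/7389 = 9453*(-1/5621) - 1785*1/7389 = -9453/5621 - 595/2463 = -26627234/13844523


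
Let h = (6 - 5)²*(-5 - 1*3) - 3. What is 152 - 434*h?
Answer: 4926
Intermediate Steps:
h = -11 (h = 1²*(-5 - 3) - 3 = 1*(-8) - 3 = -8 - 3 = -11)
152 - 434*h = 152 - 434*(-11) = 152 + 4774 = 4926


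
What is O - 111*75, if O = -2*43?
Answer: -8411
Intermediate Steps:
O = -86
O - 111*75 = -86 - 111*75 = -86 - 8325 = -8411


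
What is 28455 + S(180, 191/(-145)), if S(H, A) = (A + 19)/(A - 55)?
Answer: 116180483/4083 ≈ 28455.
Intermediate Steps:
S(H, A) = (19 + A)/(-55 + A)
28455 + S(180, 191/(-145)) = 28455 + (19 + 191/(-145))/(-55 + 191/(-145)) = 28455 + (19 + 191*(-1/145))/(-55 + 191*(-1/145)) = 28455 + (19 - 191/145)/(-55 - 191/145) = 28455 + (2564/145)/(-8166/145) = 28455 - 145/8166*2564/145 = 28455 - 1282/4083 = 116180483/4083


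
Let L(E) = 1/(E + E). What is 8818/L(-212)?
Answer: -3738832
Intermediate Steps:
L(E) = 1/(2*E)
8818/L(-212) = 8818/(((½)/(-212))) = 8818/(((½)*(-1/212))) = 8818/(-1/424) = 8818*(-424) = -3738832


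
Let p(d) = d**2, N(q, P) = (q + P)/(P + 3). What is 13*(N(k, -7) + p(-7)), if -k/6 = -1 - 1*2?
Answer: 2405/4 ≈ 601.25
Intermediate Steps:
k = 18 (k = -6*(-1 - 1*2) = -6*(-1 - 2) = -6*(-3) = 18)
N(q, P) = (P + q)/(3 + P)
13*(N(k, -7) + p(-7)) = 13*((-7 + 18)/(3 - 7) + (-7)**2) = 13*(11/(-4) + 49) = 13*(-1/4*11 + 49) = 13*(-11/4 + 49) = 13*(185/4) = 2405/4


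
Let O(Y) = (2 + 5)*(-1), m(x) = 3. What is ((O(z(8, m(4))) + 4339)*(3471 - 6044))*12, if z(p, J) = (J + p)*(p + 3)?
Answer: -133754832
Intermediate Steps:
z(p, J) = (3 + p)*(J + p) (z(p, J) = (J + p)*(3 + p) = (3 + p)*(J + p))
O(Y) = -7 (O(Y) = 7*(-1) = -7)
((O(z(8, m(4))) + 4339)*(3471 - 6044))*12 = ((-7 + 4339)*(3471 - 6044))*12 = (4332*(-2573))*12 = -11146236*12 = -133754832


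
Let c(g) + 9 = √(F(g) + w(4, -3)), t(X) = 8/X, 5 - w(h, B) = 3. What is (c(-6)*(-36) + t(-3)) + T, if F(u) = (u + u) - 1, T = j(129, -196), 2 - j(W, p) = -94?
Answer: 1252/3 - 36*I*√11 ≈ 417.33 - 119.4*I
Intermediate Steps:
j(W, p) = 96 (j(W, p) = 2 - 1*(-94) = 2 + 94 = 96)
w(h, B) = 2 (w(h, B) = 5 - 1*3 = 5 - 3 = 2)
T = 96
F(u) = -1 + 2*u (F(u) = 2*u - 1 = -1 + 2*u)
c(g) = -9 + √(1 + 2*g) (c(g) = -9 + √((-1 + 2*g) + 2) = -9 + √(1 + 2*g))
(c(-6)*(-36) + t(-3)) + T = ((-9 + √(1 + 2*(-6)))*(-36) + 8/(-3)) + 96 = ((-9 + √(1 - 12))*(-36) + 8*(-⅓)) + 96 = ((-9 + √(-11))*(-36) - 8/3) + 96 = ((-9 + I*√11)*(-36) - 8/3) + 96 = ((324 - 36*I*√11) - 8/3) + 96 = (964/3 - 36*I*√11) + 96 = 1252/3 - 36*I*√11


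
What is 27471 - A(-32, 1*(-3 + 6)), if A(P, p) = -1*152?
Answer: 27623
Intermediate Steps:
A(P, p) = -152
27471 - A(-32, 1*(-3 + 6)) = 27471 - 1*(-152) = 27471 + 152 = 27623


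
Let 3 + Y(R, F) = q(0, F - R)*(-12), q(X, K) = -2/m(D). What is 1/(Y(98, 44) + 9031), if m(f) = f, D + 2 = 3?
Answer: 1/9052 ≈ 0.00011047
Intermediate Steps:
D = 1 (D = -2 + 3 = 1)
q(X, K) = -2 (q(X, K) = -2/1 = -2*1 = -2)
Y(R, F) = 21 (Y(R, F) = -3 - 2*(-12) = -3 + 24 = 21)
1/(Y(98, 44) + 9031) = 1/(21 + 9031) = 1/9052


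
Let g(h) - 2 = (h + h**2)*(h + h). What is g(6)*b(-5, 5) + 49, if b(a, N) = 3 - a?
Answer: 4097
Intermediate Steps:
g(h) = 2 + 2*h*(h + h**2) (g(h) = 2 + (h + h**2)*(h + h) = 2 + (h + h**2)*(2*h) = 2 + 2*h*(h + h**2))
g(6)*b(-5, 5) + 49 = (2 + 2*6**2 + 2*6**3)*(3 - 1*(-5)) + 49 = (2 + 2*36 + 2*216)*(3 + 5) + 49 = (2 + 72 + 432)*8 + 49 = 506*8 + 49 = 4048 + 49 = 4097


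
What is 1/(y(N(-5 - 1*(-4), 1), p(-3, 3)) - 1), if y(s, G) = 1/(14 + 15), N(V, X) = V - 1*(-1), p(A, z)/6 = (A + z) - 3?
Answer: -29/28 ≈ -1.0357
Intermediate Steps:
p(A, z) = -18 + 6*A + 6*z (p(A, z) = 6*((A + z) - 3) = 6*(-3 + A + z) = -18 + 6*A + 6*z)
N(V, X) = 1 + V (N(V, X) = V + 1 = 1 + V)
y(s, G) = 1/29
1/(y(N(-5 - 1*(-4), 1), p(-3, 3)) - 1) = 1/(1/29 - 1) = 1/(-28/29) = -29/28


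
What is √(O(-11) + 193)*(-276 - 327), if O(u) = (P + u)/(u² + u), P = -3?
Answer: -2412*√36465/55 ≈ -8374.4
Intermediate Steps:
O(u) = (-3 + u)/(u + u²) (O(u) = (-3 + u)/(u² + u) = (-3 + u)/(u + u²))
√(O(-11) + 193)*(-276 - 327) = √((-3 - 11)/((-11)*(1 - 11)) + 193)*(-276 - 327) = √(-1/11*(-14)/(-10) + 193)*(-603) = √(-1/11*(-⅒)*(-14) + 193)*(-603) = √(-7/55 + 193)*(-603) = √(10608/55)*(-603) = (4*√36465/55)*(-603) = -2412*√36465/55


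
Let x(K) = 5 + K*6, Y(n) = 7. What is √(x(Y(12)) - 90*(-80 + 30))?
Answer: √4547 ≈ 67.431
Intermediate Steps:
x(K) = 5 + 6*K
√(x(Y(12)) - 90*(-80 + 30)) = √((5 + 6*7) - 90*(-80 + 30)) = √((5 + 42) - 90*(-50)) = √(47 + 4500) = √4547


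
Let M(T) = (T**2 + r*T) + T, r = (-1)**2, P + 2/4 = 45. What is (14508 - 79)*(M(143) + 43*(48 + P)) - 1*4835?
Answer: 713143655/2 ≈ 3.5657e+8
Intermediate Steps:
P = 89/2 (P = -1/2 + 45 = 89/2 ≈ 44.500)
r = 1
M(T) = T**2 + 2*T (M(T) = (T**2 + 1*T) + T = (T**2 + T) + T = (T + T**2) + T = T**2 + 2*T)
(14508 - 79)*(M(143) + 43*(48 + P)) - 1*4835 = (14508 - 79)*(143*(2 + 143) + 43*(48 + 89/2)) - 1*4835 = 14429*(143*145 + 43*(185/2)) - 4835 = 14429*(20735 + 7955/2) - 4835 = 14429*(49425/2) - 4835 = 713153325/2 - 4835 = 713143655/2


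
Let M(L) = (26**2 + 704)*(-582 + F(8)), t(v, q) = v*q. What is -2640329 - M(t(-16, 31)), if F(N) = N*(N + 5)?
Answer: -1980689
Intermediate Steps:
t(v, q) = q*v
F(N) = N*(5 + N)
M(L) = -659640 (M(L) = (26**2 + 704)*(-582 + 8*(5 + 8)) = (676 + 704)*(-582 + 8*13) = 1380*(-582 + 104) = 1380*(-478) = -659640)
-2640329 - M(t(-16, 31)) = -2640329 - 1*(-659640) = -2640329 + 659640 = -1980689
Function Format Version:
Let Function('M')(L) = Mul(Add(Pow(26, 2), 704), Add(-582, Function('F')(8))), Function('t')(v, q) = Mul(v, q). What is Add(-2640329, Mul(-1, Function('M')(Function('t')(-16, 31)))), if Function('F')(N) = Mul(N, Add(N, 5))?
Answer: -1980689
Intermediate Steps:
Function('t')(v, q) = Mul(q, v)
Function('F')(N) = Mul(N, Add(5, N))
Function('M')(L) = -659640 (Function('M')(L) = Mul(Add(Pow(26, 2), 704), Add(-582, Mul(8, Add(5, 8)))) = Mul(Add(676, 704), Add(-582, Mul(8, 13))) = Mul(1380, Add(-582, 104)) = Mul(1380, -478) = -659640)
Add(-2640329, Mul(-1, Function('M')(Function('t')(-16, 31)))) = Add(-2640329, Mul(-1, -659640)) = Add(-2640329, 659640) = -1980689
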